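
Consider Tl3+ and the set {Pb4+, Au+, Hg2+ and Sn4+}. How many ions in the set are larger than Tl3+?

2

Work out protons and electrons: Sn4+ (Z=50, 46 e⁻), Pb4+ (Z=82, 78 e⁻), Tl3+ (Z=81, 78 e⁻), Hg2+ (Z=80, 78 e⁻), Au+ (Z=79, 78 e⁻). Sn4+ < Pb4+ (same group, period 5 vs 6); Pb4+ < Tl3+ (isoelectronic, higher Z=82 is smaller); Tl3+ < Hg2+ (both 78 e⁻, Z=81>80); Hg2+ < Au+ (both 78 e⁻, Z=80>79).
Relative to Tl3+, the ions that are larger are Hg2+, Au+. Count: 2.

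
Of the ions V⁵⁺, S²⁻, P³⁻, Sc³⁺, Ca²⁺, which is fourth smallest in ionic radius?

Each ion has 18 electrons. The ranking follows nuclear charge in reverse — greater Z gives a smaller radius. V⁵⁺ (Z=23), Sc³⁺ (Z=21), Ca²⁺ (Z=20), S²⁻ (Z=16), P³⁻ (Z=15).
Full ascending order: V⁵⁺ < Sc³⁺ < Ca²⁺ < S²⁻ < P³⁻. Counting from the smallest, position 4 is S²⁻.

S²⁻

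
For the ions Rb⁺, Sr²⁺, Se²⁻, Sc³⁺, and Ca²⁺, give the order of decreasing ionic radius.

Se²⁻ > Rb⁺ > Sr²⁺ > Ca²⁺ > Sc³⁺

First list Z and electron count for each: Sc³⁺ (Z=21, 18 e⁻), Ca²⁺ (Z=20, 18 e⁻), Sr²⁺ (Z=38, 36 e⁻), Rb⁺ (Z=37, 36 e⁻), Se²⁻ (Z=34, 36 e⁻). Sc³⁺ < Ca²⁺ (isoelectronic, higher Z=21 is smaller); Ca²⁺ < Sr²⁺ (same group, period 4 vs 5); Sr²⁺ < Rb⁺ (both 36 e⁻, Z=38>37); Rb⁺ < Se²⁻ (isoelectronic, higher Z=37 is smaller).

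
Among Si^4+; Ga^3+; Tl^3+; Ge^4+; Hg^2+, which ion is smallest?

Si^4+

First list Z and electron count for each: Si^4+: 10 e⁻, Z=14, Ge^4+: 28 e⁻, Z=32, Ga^3+: 28 e⁻, Z=31, Tl^3+: 78 e⁻, Z=81, Hg^2+: 78 e⁻, Z=80. Si^4+ < Ge^4+ (same group, 1 shell fewer); Ge^4+ < Ga^3+ (isoelectronic, higher Z=32 is smaller); Ga^3+ < Tl^3+ (same group, period 4 vs 6); Tl^3+ < Hg^2+ (both 78 e⁻, Z=81>80).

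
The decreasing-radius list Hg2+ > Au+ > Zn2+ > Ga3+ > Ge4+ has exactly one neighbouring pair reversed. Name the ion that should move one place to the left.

Au+

Compare adjacent ions: they are isoelectronic (78 e⁻) and Hg has more protons than Au (80 vs 79), making Hg2+ smaller — yet in this decreasing list Hg2+ sits before Au+. Nothing else is reversed, so Au+ should move one place to the left.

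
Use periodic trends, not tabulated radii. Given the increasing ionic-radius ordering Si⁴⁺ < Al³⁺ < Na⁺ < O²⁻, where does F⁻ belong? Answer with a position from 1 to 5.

All of these have 10 electrons (isoelectronic). With the same electron cloud, the ion with the most protons pulls it in tightest. Nuclear charges: Si⁴⁺ (Z=14), Al³⁺ (Z=13), Na⁺ (Z=11), F⁻ (Z=9), O²⁻ (Z=8). Highest Z is smallest.
Merged order: Si⁴⁺ < Al³⁺ < Na⁺ < F⁻ < O²⁻ — F⁻ is number 4.

4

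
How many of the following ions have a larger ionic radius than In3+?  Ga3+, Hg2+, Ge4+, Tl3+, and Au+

3

First list Z and electron count for each: Ge4+ has 28 e⁻ (Z=32), Ga3+ has 28 e⁻ (Z=31), In3+ has 46 e⁻ (Z=49), Tl3+ has 78 e⁻ (Z=81), Hg2+ has 78 e⁻ (Z=80), Au+ has 78 e⁻ (Z=79). Ge4+ < Ga3+ (both 28 e⁻, Z=32>31); Ga3+ < In3+ (same group, period 4 vs 5); In3+ < Tl3+ (same group, 1 shell fewer); Tl3+ < Hg2+ (isoelectronic, higher Z=81 is smaller); Hg2+ < Au+ (both 78 e⁻, Z=80>79).
Ordering all of them (including In3+) by radius gives Ge4+ < Ga3+ < In3+ < Tl3+ < Hg2+ < Au+. Count: 3.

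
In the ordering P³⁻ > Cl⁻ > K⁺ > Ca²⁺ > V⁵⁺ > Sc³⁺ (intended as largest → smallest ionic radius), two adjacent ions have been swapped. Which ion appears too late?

Check each adjacent pair. V⁵⁺ and Sc³⁺ are reversed: V⁵⁺ and Sc³⁺ share 18 electrons; the higher nuclear charge on V (Z=23) contracts it more, so V⁵⁺ < Sc³⁺. No other neighbouring pair contradicts the periodic trends, so Sc³⁺ is the ion listed too late.

Sc³⁺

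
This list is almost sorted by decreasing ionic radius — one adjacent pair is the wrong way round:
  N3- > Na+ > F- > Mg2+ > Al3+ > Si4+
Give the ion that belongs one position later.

Compare adjacent ions: they are isoelectronic (10 e⁻) and Na has more protons than F (11 vs 9), making Na+ smaller — yet in this decreasing list Na+ sits before F-. Nothing else is reversed, so Na+ should move one place to the right.

Na+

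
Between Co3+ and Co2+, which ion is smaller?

Co3+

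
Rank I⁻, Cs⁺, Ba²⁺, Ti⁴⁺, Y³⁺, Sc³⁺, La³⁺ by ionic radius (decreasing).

I⁻ > Cs⁺ > Ba²⁺ > La³⁺ > Y³⁺ > Sc³⁺ > Ti⁴⁺

Tabulating Z and e⁻: Ti⁴⁺ (Z=22, 18 e⁻), Sc³⁺ (Z=21, 18 e⁻), Y³⁺ (Z=39, 36 e⁻), La³⁺ (Z=57, 54 e⁻), Ba²⁺ (Z=56, 54 e⁻), Cs⁺ (Z=55, 54 e⁻), I⁻ (Z=53, 54 e⁻). Ti⁴⁺ < Sc³⁺ (both 18 e⁻, Z=22>21); Sc³⁺ < Y³⁺ (same group, 1 shell fewer); Y³⁺ < La³⁺ (same group, period 5 vs 6); La³⁺ < Ba²⁺ (isoelectronic, higher Z=57 is smaller); Ba²⁺ < Cs⁺ (isoelectronic, higher Z=56 is smaller); Cs⁺ < I⁻ (both 54 e⁻, Z=55>53).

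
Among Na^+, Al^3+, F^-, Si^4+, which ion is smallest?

Si^4+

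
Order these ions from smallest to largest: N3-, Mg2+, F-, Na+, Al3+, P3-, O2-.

Al3+ < Mg2+ < Na+ < F- < O2- < N3- < P3-

Work out protons and electrons: Al3+ has 10 e⁻ (Z=13), Mg2+ has 10 e⁻ (Z=12), Na+ has 10 e⁻ (Z=11), F- has 10 e⁻ (Z=9), O2- has 10 e⁻ (Z=8), N3- has 10 e⁻ (Z=7), P3- has 18 e⁻ (Z=15). Al3+ < Mg2+ (isoelectronic, higher Z=13 is smaller); Mg2+ < Na+ (both 10 e⁻, Z=12>11); Na+ < F- (both 10 e⁻, Z=11>9); F- < O2- (both 10 e⁻, Z=9>8); O2- < N3- (both 10 e⁻, Z=8>7); N3- < P3- (same group, period 2 vs 3).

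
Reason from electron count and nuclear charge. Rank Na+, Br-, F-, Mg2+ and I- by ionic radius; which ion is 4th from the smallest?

Br-

First list Z and electron count for each: Mg2+: 10 e⁻, Z=12, Na+: 10 e⁻, Z=11, F-: 10 e⁻, Z=9, Br-: 36 e⁻, Z=35, I-: 54 e⁻, Z=53. Mg2+ < Na+ (isoelectronic, higher Z=12 is smaller); Na+ < F- (isoelectronic, higher Z=11 is smaller); F- < Br- (same group, period 2 vs 4); Br- < I- (same group, period 4 vs 5).
So the order is Mg2+ < Na+ < F- < Br- < I-; the 4th-smallest ion is Br-.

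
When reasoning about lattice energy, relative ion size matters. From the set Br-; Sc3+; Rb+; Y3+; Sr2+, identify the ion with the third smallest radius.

Sr2+

First list Z and electron count for each: Sc3+ (Z=21, 18 e⁻), Y3+ (Z=39, 36 e⁻), Sr2+ (Z=38, 36 e⁻), Rb+ (Z=37, 36 e⁻), Br- (Z=35, 36 e⁻). Sc3+ < Y3+ (same group, 1 shell fewer); Y3+ < Sr2+ (both 36 e⁻, Z=39>38); Sr2+ < Rb+ (both 36 e⁻, Z=38>37); Rb+ < Br- (isoelectronic, higher Z=37 is smaller).
So the order is Sc3+ < Y3+ < Sr2+ < Rb+ < Br-; the 3rd-smallest ion is Sr2+.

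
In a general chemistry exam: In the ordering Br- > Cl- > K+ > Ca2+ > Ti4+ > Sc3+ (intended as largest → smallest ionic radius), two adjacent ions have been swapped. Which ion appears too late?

Scanning neighbour by neighbour, only Ti4+/Sc3+ violates a trend: both have 18 electrons but Z(Ti)=22 > Z(Sc)=21, so Ti4+ should be the smaller of the two. That makes Sc3+ the one sitting a position late relative to where it belongs.

Sc3+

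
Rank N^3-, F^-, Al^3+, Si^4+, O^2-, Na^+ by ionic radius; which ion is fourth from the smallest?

F^-

Each ion has 10 electrons. The ranking follows nuclear charge in reverse — greater Z gives a smaller radius. Si^4+ (Z=14), Al^3+ (Z=13), Na^+ (Z=11), F^- (Z=9), O^2- (Z=8), N^3- (Z=7).
That gives Si^4+ < Al^3+ < Na^+ < F^- < O^2- < N^3-. From the smallest end, number 4 is F^-.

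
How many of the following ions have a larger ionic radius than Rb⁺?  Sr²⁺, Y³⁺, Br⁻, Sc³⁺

1

Electron counts and nuclear charges: Sc³⁺ has 18 e⁻ (Z=21), Y³⁺ has 36 e⁻ (Z=39), Sr²⁺ has 36 e⁻ (Z=38), Rb⁺ has 36 e⁻ (Z=37), Br⁻ has 36 e⁻ (Z=35). Sc³⁺ < Y³⁺ (same group, period 4 vs 5); Y³⁺ < Sr²⁺ (isoelectronic, higher Z=39 is smaller); Sr²⁺ < Rb⁺ (both 36 e⁻, Z=38>37); Rb⁺ < Br⁻ (both 36 e⁻, Z=37>35).
Placing each against Rb⁺: smaller — Sc³⁺, Y³⁺, Sr²⁺; larger — Br⁻. So 1 is larger.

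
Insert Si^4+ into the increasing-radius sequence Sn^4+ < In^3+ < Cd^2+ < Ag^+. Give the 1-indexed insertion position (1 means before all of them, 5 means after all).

1

Work out protons and electrons: Si^4+ (Z=14, 10 e⁻), Sn^4+ (Z=50, 46 e⁻), In^3+ (Z=49, 46 e⁻), Cd^2+ (Z=48, 46 e⁻), Ag^+ (Z=47, 46 e⁻). Si^4+ < Sn^4+ (same group, 2 shells fewer); Sn^4+ < In^3+ (both 46 e⁻, Z=50>49); In^3+ < Cd^2+ (both 46 e⁻, Z=49>48); Cd^2+ < Ag^+ (both 46 e⁻, Z=48>47).
Putting Si^4+ in gives Si^4+ < Sn^4+ < In^3+ < Cd^2+ < Ag^+; it lands at slot 1.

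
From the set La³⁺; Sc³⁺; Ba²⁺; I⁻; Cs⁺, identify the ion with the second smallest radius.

Work out protons and electrons: Sc³⁺ has 18 e⁻ (Z=21), La³⁺ has 54 e⁻ (Z=57), Ba²⁺ has 54 e⁻ (Z=56), Cs⁺ has 54 e⁻ (Z=55), I⁻ has 54 e⁻ (Z=53). Sc³⁺ < La³⁺ (same group, 2 shells fewer); La³⁺ < Ba²⁺ (isoelectronic, higher Z=57 is smaller); Ba²⁺ < Cs⁺ (both 54 e⁻, Z=56>55); Cs⁺ < I⁻ (both 54 e⁻, Z=55>53).
Full ascending order: Sc³⁺ < La³⁺ < Ba²⁺ < Cs⁺ < I⁻. Counting from the smallest, position 2 is La³⁺.

La³⁺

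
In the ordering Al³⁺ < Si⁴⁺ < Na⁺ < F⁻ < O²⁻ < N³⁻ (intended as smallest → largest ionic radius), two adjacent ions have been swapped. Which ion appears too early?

Al³⁺

The pair Al³⁺, Si⁴⁺ is the wrong way round — Si⁴⁺ and Al³⁺ share 10 electrons; the higher nuclear charge on Si (Z=14) contracts it more, so Si⁴⁺ < Al³⁺. All other adjacent pairs agree with periodic trends, so Al³⁺ is the misplaced ion.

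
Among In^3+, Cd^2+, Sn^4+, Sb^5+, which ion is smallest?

All of these have 46 electrons (isoelectronic). With the same electron cloud, the ion with the most protons pulls it in tightest. Nuclear charges: Sb^5+ (Z=51), Sn^4+ (Z=50), In^3+ (Z=49), Cd^2+ (Z=48). Highest Z is smallest.

Sb^5+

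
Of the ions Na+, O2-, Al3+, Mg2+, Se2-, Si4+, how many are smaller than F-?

4

First list Z and electron count for each: Si4+ has 10 e⁻ (Z=14), Al3+ has 10 e⁻ (Z=13), Mg2+ has 10 e⁻ (Z=12), Na+ has 10 e⁻ (Z=11), F- has 10 e⁻ (Z=9), O2- has 10 e⁻ (Z=8), Se2- has 36 e⁻ (Z=34). Si4+ < Al3+ (both 10 e⁻, Z=14>13); Al3+ < Mg2+ (isoelectronic, higher Z=13 is smaller); Mg2+ < Na+ (isoelectronic, higher Z=12 is smaller); Na+ < F- (both 10 e⁻, Z=11>9); F- < O2- (both 10 e⁻, Z=9>8); O2- < Se2- (same group, period 2 vs 4).
Overall: Si4+ < Al3+ < Mg2+ < Na+ < F- < O2- < Se2-. F- has 4 below it and 2 above. Count: 4.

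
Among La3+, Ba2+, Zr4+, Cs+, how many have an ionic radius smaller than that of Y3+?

1

Tabulating Z and e⁻: Zr4+: 36 e⁻, Z=40, Y3+: 36 e⁻, Z=39, La3+: 54 e⁻, Z=57, Ba2+: 54 e⁻, Z=56, Cs+: 54 e⁻, Z=55. Zr4+ < Y3+ (isoelectronic, higher Z=40 is smaller); Y3+ < La3+ (same group, period 5 vs 6); La3+ < Ba2+ (isoelectronic, higher Z=57 is smaller); Ba2+ < Cs+ (isoelectronic, higher Z=56 is smaller).
Placing each against Y3+: smaller — Zr4+; larger — La3+, Ba2+, Cs+. Count: 1.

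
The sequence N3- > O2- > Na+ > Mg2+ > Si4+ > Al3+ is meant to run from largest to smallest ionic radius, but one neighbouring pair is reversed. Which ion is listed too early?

Si4+

Check each adjacent pair. Si4+ and Al3+ are reversed: both have 10 electrons but Z(Si)=14 > Z(Al)=13, so Si4+ should be the smaller of the two. No other neighbouring pair contradicts the periodic trends, so Si4+ is the ion listed too early.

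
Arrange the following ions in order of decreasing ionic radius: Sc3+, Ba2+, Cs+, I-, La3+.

First list Z and electron count for each: Sc3+: 18 e⁻, Z=21, La3+: 54 e⁻, Z=57, Ba2+: 54 e⁻, Z=56, Cs+: 54 e⁻, Z=55, I-: 54 e⁻, Z=53. Sc3+ < La3+ (same group, period 4 vs 6); La3+ < Ba2+ (isoelectronic, higher Z=57 is smaller); Ba2+ < Cs+ (isoelectronic, higher Z=56 is smaller); Cs+ < I- (isoelectronic, higher Z=55 is smaller).

I- > Cs+ > Ba2+ > La3+ > Sc3+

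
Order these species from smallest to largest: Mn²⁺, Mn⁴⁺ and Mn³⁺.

Mn⁴⁺ < Mn³⁺ < Mn²⁺

For a single element, ionic radius drops as positive charge rises — Mn⁴⁺ < Mn²⁺.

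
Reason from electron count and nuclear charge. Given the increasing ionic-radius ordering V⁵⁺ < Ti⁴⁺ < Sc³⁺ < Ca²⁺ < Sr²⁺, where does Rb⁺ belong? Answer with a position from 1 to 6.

Tabulating Z and e⁻: V⁵⁺ has 18 e⁻ (Z=23), Ti⁴⁺ has 18 e⁻ (Z=22), Sc³⁺ has 18 e⁻ (Z=21), Ca²⁺ has 18 e⁻ (Z=20), Sr²⁺ has 36 e⁻ (Z=38), Rb⁺ has 36 e⁻ (Z=37). V⁵⁺ < Ti⁴⁺ (isoelectronic, higher Z=23 is smaller); Ti⁴⁺ < Sc³⁺ (both 18 e⁻, Z=22>21); Sc³⁺ < Ca²⁺ (both 18 e⁻, Z=21>20); Ca²⁺ < Sr²⁺ (same group, 1 shell fewer); Sr²⁺ < Rb⁺ (isoelectronic, higher Z=38 is smaller).
With Rb⁺ included the full order is V⁵⁺ < Ti⁴⁺ < Sc³⁺ < Ca²⁺ < Sr²⁺ < Rb⁺, so it takes position 6.

6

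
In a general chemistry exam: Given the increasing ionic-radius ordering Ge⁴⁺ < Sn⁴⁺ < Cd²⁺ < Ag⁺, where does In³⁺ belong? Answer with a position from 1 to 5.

Ge⁴⁺ has 28 e⁻ (Z=32), Sn⁴⁺ has 46 e⁻ (Z=50), In³⁺ has 46 e⁻ (Z=49), Cd²⁺ has 46 e⁻ (Z=48), Ag⁺ has 46 e⁻ (Z=47). Ge⁴⁺ < Sn⁴⁺ (same group, 1 shell fewer); Sn⁴⁺ < In³⁺ (both 46 e⁻, Z=50>49); In³⁺ < Cd²⁺ (isoelectronic, higher Z=49 is smaller); Cd²⁺ < Ag⁺ (isoelectronic, higher Z=48 is smaller).
With In³⁺ included the full order is Ge⁴⁺ < Sn⁴⁺ < In³⁺ < Cd²⁺ < Ag⁺, so it takes position 3.

3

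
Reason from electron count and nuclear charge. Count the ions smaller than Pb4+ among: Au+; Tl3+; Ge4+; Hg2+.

1

First list Z and electron count for each: Ge4+: 28 e⁻, Z=32, Pb4+: 78 e⁻, Z=82, Tl3+: 78 e⁻, Z=81, Hg2+: 78 e⁻, Z=80, Au+: 78 e⁻, Z=79. Ge4+ < Pb4+ (same group, period 4 vs 6); Pb4+ < Tl3+ (both 78 e⁻, Z=82>81); Tl3+ < Hg2+ (both 78 e⁻, Z=81>80); Hg2+ < Au+ (isoelectronic, higher Z=80 is smaller).
Ordering all of them (including Pb4+) by radius gives Ge4+ < Pb4+ < Tl3+ < Hg2+ < Au+. So 1 is smaller.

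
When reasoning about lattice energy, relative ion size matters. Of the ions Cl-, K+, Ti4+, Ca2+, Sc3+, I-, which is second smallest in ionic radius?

Electron counts and nuclear charges: Ti4+ (Z=22, 18 e⁻), Sc3+ (Z=21, 18 e⁻), Ca2+ (Z=20, 18 e⁻), K+ (Z=19, 18 e⁻), Cl- (Z=17, 18 e⁻), I- (Z=53, 54 e⁻). Ti4+ < Sc3+ (both 18 e⁻, Z=22>21); Sc3+ < Ca2+ (isoelectronic, higher Z=21 is smaller); Ca2+ < K+ (isoelectronic, higher Z=20 is smaller); K+ < Cl- (isoelectronic, higher Z=19 is smaller); Cl- < I- (same group, 2 shells fewer).
Ordering: Ti4+ < Sc3+ < Ca2+ < K+ < Cl- < I-. The second smallest is Sc3+.

Sc3+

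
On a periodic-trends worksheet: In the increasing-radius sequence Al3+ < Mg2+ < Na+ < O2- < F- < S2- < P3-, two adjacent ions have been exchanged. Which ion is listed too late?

Compare adjacent ions: they are isoelectronic (10 e⁻) and F has more protons than O (9 vs 8), making F- smaller — yet in this increasing list O2- sits before F-. Nothing else is reversed, so F- should move one place to the left.

F-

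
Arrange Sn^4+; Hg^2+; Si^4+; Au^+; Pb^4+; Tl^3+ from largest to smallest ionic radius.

Au^+ > Hg^2+ > Tl^3+ > Pb^4+ > Sn^4+ > Si^4+

First list Z and electron count for each: Si^4+ has 10 e⁻ (Z=14), Sn^4+ has 46 e⁻ (Z=50), Pb^4+ has 78 e⁻ (Z=82), Tl^3+ has 78 e⁻ (Z=81), Hg^2+ has 78 e⁻ (Z=80), Au^+ has 78 e⁻ (Z=79). Si^4+ < Sn^4+ (same group, period 3 vs 5); Sn^4+ < Pb^4+ (same group, period 5 vs 6); Pb^4+ < Tl^3+ (both 78 e⁻, Z=82>81); Tl^3+ < Hg^2+ (isoelectronic, higher Z=81 is smaller); Hg^2+ < Au^+ (both 78 e⁻, Z=80>79).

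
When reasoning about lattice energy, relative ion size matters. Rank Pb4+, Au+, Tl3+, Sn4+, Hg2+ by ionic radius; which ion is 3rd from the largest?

Sn4+ (Z=50, 46 e⁻), Pb4+ (Z=82, 78 e⁻), Tl3+ (Z=81, 78 e⁻), Hg2+ (Z=80, 78 e⁻), Au+ (Z=79, 78 e⁻). Sn4+ < Pb4+ (same group, 1 shell fewer); Pb4+ < Tl3+ (both 78 e⁻, Z=82>81); Tl3+ < Hg2+ (both 78 e⁻, Z=81>80); Hg2+ < Au+ (both 78 e⁻, Z=80>79).
That gives Sn4+ < Pb4+ < Tl3+ < Hg2+ < Au+. From the largest end, number 3 is Tl3+.

Tl3+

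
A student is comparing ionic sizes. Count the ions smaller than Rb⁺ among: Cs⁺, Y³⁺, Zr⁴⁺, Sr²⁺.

Work out protons and electrons: Zr⁴⁺ (Z=40, 36 e⁻), Y³⁺ (Z=39, 36 e⁻), Sr²⁺ (Z=38, 36 e⁻), Rb⁺ (Z=37, 36 e⁻), Cs⁺ (Z=55, 54 e⁻). Zr⁴⁺ < Y³⁺ (both 36 e⁻, Z=40>39); Y³⁺ < Sr²⁺ (isoelectronic, higher Z=39 is smaller); Sr²⁺ < Rb⁺ (both 36 e⁻, Z=38>37); Rb⁺ < Cs⁺ (same group, period 5 vs 6).
Relative to Rb⁺, the ions that are smaller are Zr⁴⁺, Y³⁺, Sr²⁺. So 3 are smaller.

3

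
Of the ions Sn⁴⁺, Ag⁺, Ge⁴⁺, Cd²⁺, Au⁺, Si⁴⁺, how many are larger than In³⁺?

3

Work out protons and electrons: Si⁴⁺ has 10 e⁻ (Z=14), Ge⁴⁺ has 28 e⁻ (Z=32), Sn⁴⁺ has 46 e⁻ (Z=50), In³⁺ has 46 e⁻ (Z=49), Cd²⁺ has 46 e⁻ (Z=48), Ag⁺ has 46 e⁻ (Z=47), Au⁺ has 78 e⁻ (Z=79). Si⁴⁺ < Ge⁴⁺ (same group, 1 shell fewer); Ge⁴⁺ < Sn⁴⁺ (same group, 1 shell fewer); Sn⁴⁺ < In³⁺ (both 46 e⁻, Z=50>49); In³⁺ < Cd²⁺ (both 46 e⁻, Z=49>48); Cd²⁺ < Ag⁺ (both 46 e⁻, Z=48>47); Ag⁺ < Au⁺ (same group, period 5 vs 6).
Overall: Si⁴⁺ < Ge⁴⁺ < Sn⁴⁺ < In³⁺ < Cd²⁺ < Ag⁺ < Au⁺. In³⁺ has 3 below it and 3 above. That's 3.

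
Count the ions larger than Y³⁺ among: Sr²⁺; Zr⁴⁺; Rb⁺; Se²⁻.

3

Each ion has 36 electrons. The ranking follows nuclear charge in reverse — greater Z gives a smaller radius. Zr⁴⁺ (Z=40), Y³⁺ (Z=39), Sr²⁺ (Z=38), Rb⁺ (Z=37), Se²⁻ (Z=34).
Placing each against Y³⁺: smaller — Zr⁴⁺; larger — Sr²⁺, Rb⁺, Se²⁻. That's 3.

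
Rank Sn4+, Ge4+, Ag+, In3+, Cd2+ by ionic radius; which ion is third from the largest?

In3+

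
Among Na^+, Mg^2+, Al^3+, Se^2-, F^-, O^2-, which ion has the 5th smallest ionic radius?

O^2-

First list Z and electron count for each: Al^3+: 10 e⁻, Z=13, Mg^2+: 10 e⁻, Z=12, Na^+: 10 e⁻, Z=11, F^-: 10 e⁻, Z=9, O^2-: 10 e⁻, Z=8, Se^2-: 36 e⁻, Z=34. Al^3+ < Mg^2+ (both 10 e⁻, Z=13>12); Mg^2+ < Na^+ (both 10 e⁻, Z=12>11); Na^+ < F^- (both 10 e⁻, Z=11>9); F^- < O^2- (both 10 e⁻, Z=9>8); O^2- < Se^2- (same group, period 2 vs 4).
So the order is Al^3+ < Mg^2+ < Na^+ < F^- < O^2- < Se^2-; the 5th-smallest ion is O^2-.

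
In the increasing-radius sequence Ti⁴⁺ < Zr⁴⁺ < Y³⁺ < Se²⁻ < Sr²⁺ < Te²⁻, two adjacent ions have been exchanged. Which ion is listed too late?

Sr²⁺

The pair Se²⁻, Sr²⁺ is the wrong way round — Sr²⁺ and Se²⁻ share 36 electrons; the higher nuclear charge on Sr (Z=38) contracts it more, so Sr²⁺ < Se²⁻. All other adjacent pairs agree with periodic trends, so Sr²⁺ is the misplaced ion.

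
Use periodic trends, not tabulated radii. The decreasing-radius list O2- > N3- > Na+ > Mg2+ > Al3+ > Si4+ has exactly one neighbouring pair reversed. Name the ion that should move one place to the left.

Compare adjacent ions: both have 10 electrons but Z(O)=8 > Z(N)=7, so O2- should be the smaller of the two — yet in this decreasing list O2- sits before N3-. Nothing else is reversed, so N3- should move one place to the left.

N3-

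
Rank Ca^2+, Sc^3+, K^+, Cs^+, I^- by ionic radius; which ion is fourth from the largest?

Sc^3+ (Z=21, 18 e⁻), Ca^2+ (Z=20, 18 e⁻), K^+ (Z=19, 18 e⁻), Cs^+ (Z=55, 54 e⁻), I^- (Z=53, 54 e⁻). Sc^3+ < Ca^2+ (both 18 e⁻, Z=21>20); Ca^2+ < K^+ (both 18 e⁻, Z=20>19); K^+ < Cs^+ (same group, 2 shells fewer); Cs^+ < I^- (isoelectronic, higher Z=55 is smaller).
Ordering: Sc^3+ < Ca^2+ < K^+ < Cs^+ < I^-. The fourth largest is Ca^2+.

Ca^2+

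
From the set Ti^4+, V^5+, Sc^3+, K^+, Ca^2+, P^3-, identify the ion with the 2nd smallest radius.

Ti^4+

These species are isoelectronic with 18 electrons. The only difference is the number of protons: V^5+ (Z=23), Ti^4+ (Z=22), Sc^3+ (Z=21), Ca^2+ (Z=20), K^+ (Z=19), P^3- (Z=15). The strongest nuclear pull (V^5+) gives the smallest ion.
That gives V^5+ < Ti^4+ < Sc^3+ < Ca^2+ < K^+ < P^3-. From the smallest end, number 2 is Ti^4+.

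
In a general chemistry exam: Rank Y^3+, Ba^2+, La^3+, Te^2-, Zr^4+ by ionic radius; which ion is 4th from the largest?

Electron counts and nuclear charges: Zr^4+: 36 e⁻, Z=40, Y^3+: 36 e⁻, Z=39, La^3+: 54 e⁻, Z=57, Ba^2+: 54 e⁻, Z=56, Te^2-: 54 e⁻, Z=52. Zr^4+ < Y^3+ (isoelectronic, higher Z=40 is smaller); Y^3+ < La^3+ (same group, 1 shell fewer); La^3+ < Ba^2+ (isoelectronic, higher Z=57 is smaller); Ba^2+ < Te^2- (both 54 e⁻, Z=56>52).
Ordering: Zr^4+ < Y^3+ < La^3+ < Ba^2+ < Te^2-. The 4th largest is Y^3+.

Y^3+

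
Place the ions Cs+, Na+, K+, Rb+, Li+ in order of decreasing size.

Cs+ > Rb+ > K+ > Na+ > Li+

These ions sit in one column with identical charge. Each step down the periodic table adds a principal shell, increasing the radius.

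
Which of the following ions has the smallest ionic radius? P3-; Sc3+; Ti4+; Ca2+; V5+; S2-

V5+

All of these have 18 electrons (isoelectronic). With the same electron cloud, the ion with the most protons pulls it in tightest. Nuclear charges: V5+ (Z=23), Ti4+ (Z=22), Sc3+ (Z=21), Ca2+ (Z=20), S2- (Z=16), P3- (Z=15). Highest Z is smallest.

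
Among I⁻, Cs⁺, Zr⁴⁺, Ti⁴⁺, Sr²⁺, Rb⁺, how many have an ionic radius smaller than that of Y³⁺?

2

First list Z and electron count for each: Ti⁴⁺ has 18 e⁻ (Z=22), Zr⁴⁺ has 36 e⁻ (Z=40), Y³⁺ has 36 e⁻ (Z=39), Sr²⁺ has 36 e⁻ (Z=38), Rb⁺ has 36 e⁻ (Z=37), Cs⁺ has 54 e⁻ (Z=55), I⁻ has 54 e⁻ (Z=53). Ti⁴⁺ < Zr⁴⁺ (same group, period 4 vs 5); Zr⁴⁺ < Y³⁺ (both 36 e⁻, Z=40>39); Y³⁺ < Sr²⁺ (both 36 e⁻, Z=39>38); Sr²⁺ < Rb⁺ (both 36 e⁻, Z=38>37); Rb⁺ < Cs⁺ (same group, period 5 vs 6); Cs⁺ < I⁻ (both 54 e⁻, Z=55>53).
Ordering all of them (including Y³⁺) by radius gives Ti⁴⁺ < Zr⁴⁺ < Y³⁺ < Sr²⁺ < Rb⁺ < Cs⁺ < I⁻. Count: 2.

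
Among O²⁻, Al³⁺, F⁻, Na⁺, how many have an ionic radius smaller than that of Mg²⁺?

1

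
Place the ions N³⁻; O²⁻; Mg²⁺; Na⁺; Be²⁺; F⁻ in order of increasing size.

Be²⁺ < Mg²⁺ < Na⁺ < F⁻ < O²⁻ < N³⁻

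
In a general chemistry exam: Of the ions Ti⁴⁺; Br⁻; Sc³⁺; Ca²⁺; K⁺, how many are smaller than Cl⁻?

Tabulating Z and e⁻: Ti⁴⁺: 18 e⁻, Z=22, Sc³⁺: 18 e⁻, Z=21, Ca²⁺: 18 e⁻, Z=20, K⁺: 18 e⁻, Z=19, Cl⁻: 18 e⁻, Z=17, Br⁻: 36 e⁻, Z=35. Ti⁴⁺ < Sc³⁺ (isoelectronic, higher Z=22 is smaller); Sc³⁺ < Ca²⁺ (both 18 e⁻, Z=21>20); Ca²⁺ < K⁺ (both 18 e⁻, Z=20>19); K⁺ < Cl⁻ (both 18 e⁻, Z=19>17); Cl⁻ < Br⁻ (same group, 1 shell fewer).
Relative to Cl⁻, the ions that are smaller are Ti⁴⁺, Sc³⁺, Ca²⁺, K⁺. So 4 are smaller.

4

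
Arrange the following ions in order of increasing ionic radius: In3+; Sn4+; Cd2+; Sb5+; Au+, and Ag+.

Sb5+ < Sn4+ < In3+ < Cd2+ < Ag+ < Au+

Electron counts and nuclear charges: Sb5+ has 46 e⁻ (Z=51), Sn4+ has 46 e⁻ (Z=50), In3+ has 46 e⁻ (Z=49), Cd2+ has 46 e⁻ (Z=48), Ag+ has 46 e⁻ (Z=47), Au+ has 78 e⁻ (Z=79). Sb5+ < Sn4+ (both 46 e⁻, Z=51>50); Sn4+ < In3+ (both 46 e⁻, Z=50>49); In3+ < Cd2+ (isoelectronic, higher Z=49 is smaller); Cd2+ < Ag+ (both 46 e⁻, Z=48>47); Ag+ < Au+ (same group, period 5 vs 6).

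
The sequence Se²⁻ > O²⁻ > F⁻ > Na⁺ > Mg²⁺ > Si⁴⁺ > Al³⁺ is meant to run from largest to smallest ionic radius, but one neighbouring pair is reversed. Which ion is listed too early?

Si⁴⁺

Scanning neighbour by neighbour, only Si⁴⁺/Al³⁺ violates a trend: they are isoelectronic (10 e⁻) and Si has more protons than Al (14 vs 13), making Si⁴⁺ smaller. That makes Si⁴⁺ the one sitting a position early relative to where it belongs.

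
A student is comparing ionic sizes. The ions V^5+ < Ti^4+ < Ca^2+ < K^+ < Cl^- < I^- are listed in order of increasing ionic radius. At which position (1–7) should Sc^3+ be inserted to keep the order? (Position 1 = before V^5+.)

3

Work out protons and electrons: V^5+ has 18 e⁻ (Z=23), Ti^4+ has 18 e⁻ (Z=22), Sc^3+ has 18 e⁻ (Z=21), Ca^2+ has 18 e⁻ (Z=20), K^+ has 18 e⁻ (Z=19), Cl^- has 18 e⁻ (Z=17), I^- has 54 e⁻ (Z=53). V^5+ < Ti^4+ (both 18 e⁻, Z=23>22); Ti^4+ < Sc^3+ (isoelectronic, higher Z=22 is smaller); Sc^3+ < Ca^2+ (isoelectronic, higher Z=21 is smaller); Ca^2+ < K^+ (both 18 e⁻, Z=20>19); K^+ < Cl^- (isoelectronic, higher Z=19 is smaller); Cl^- < I^- (same group, period 3 vs 5).
Putting Sc^3+ in gives V^5+ < Ti^4+ < Sc^3+ < Ca^2+ < K^+ < Cl^- < I^-; it lands at slot 3.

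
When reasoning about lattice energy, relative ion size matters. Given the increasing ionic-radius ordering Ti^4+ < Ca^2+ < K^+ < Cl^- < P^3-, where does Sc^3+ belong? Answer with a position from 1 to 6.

2

These species are isoelectronic with 18 electrons. The only difference is the number of protons: Ti^4+ (Z=22), Sc^3+ (Z=21), Ca^2+ (Z=20), K^+ (Z=19), Cl^- (Z=17), P^3- (Z=15). The strongest nuclear pull (Ti^4+) gives the smallest ion.
Putting Sc^3+ in gives Ti^4+ < Sc^3+ < Ca^2+ < K^+ < Cl^- < P^3-; it lands at slot 2.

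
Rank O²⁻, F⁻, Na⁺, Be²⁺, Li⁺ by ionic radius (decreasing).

O²⁻ > F⁻ > Na⁺ > Li⁺ > Be²⁺

Work out protons and electrons: Be²⁺: 2 e⁻, Z=4, Li⁺: 2 e⁻, Z=3, Na⁺: 10 e⁻, Z=11, F⁻: 10 e⁻, Z=9, O²⁻: 10 e⁻, Z=8. Be²⁺ < Li⁺ (both 2 e⁻, Z=4>3); Li⁺ < Na⁺ (same group, 1 shell fewer); Na⁺ < F⁻ (both 10 e⁻, Z=11>9); F⁻ < O²⁻ (isoelectronic, higher Z=9 is smaller).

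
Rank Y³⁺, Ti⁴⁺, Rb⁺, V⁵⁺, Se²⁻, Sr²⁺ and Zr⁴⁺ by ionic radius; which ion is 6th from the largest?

Work out protons and electrons: V⁵⁺ has 18 e⁻ (Z=23), Ti⁴⁺ has 18 e⁻ (Z=22), Zr⁴⁺ has 36 e⁻ (Z=40), Y³⁺ has 36 e⁻ (Z=39), Sr²⁺ has 36 e⁻ (Z=38), Rb⁺ has 36 e⁻ (Z=37), Se²⁻ has 36 e⁻ (Z=34). V⁵⁺ < Ti⁴⁺ (isoelectronic, higher Z=23 is smaller); Ti⁴⁺ < Zr⁴⁺ (same group, period 4 vs 5); Zr⁴⁺ < Y³⁺ (both 36 e⁻, Z=40>39); Y³⁺ < Sr²⁺ (both 36 e⁻, Z=39>38); Sr²⁺ < Rb⁺ (isoelectronic, higher Z=38 is smaller); Rb⁺ < Se²⁻ (isoelectronic, higher Z=37 is smaller).
So the order is V⁵⁺ < Ti⁴⁺ < Zr⁴⁺ < Y³⁺ < Sr²⁺ < Rb⁺ < Se²⁻; the 6th-largest ion is Ti⁴⁺.

Ti⁴⁺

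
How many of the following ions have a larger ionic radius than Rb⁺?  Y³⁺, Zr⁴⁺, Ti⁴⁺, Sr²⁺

Work out protons and electrons: Ti⁴⁺ (Z=22, 18 e⁻), Zr⁴⁺ (Z=40, 36 e⁻), Y³⁺ (Z=39, 36 e⁻), Sr²⁺ (Z=38, 36 e⁻), Rb⁺ (Z=37, 36 e⁻). Ti⁴⁺ < Zr⁴⁺ (same group, 1 shell fewer); Zr⁴⁺ < Y³⁺ (both 36 e⁻, Z=40>39); Y³⁺ < Sr²⁺ (both 36 e⁻, Z=39>38); Sr²⁺ < Rb⁺ (both 36 e⁻, Z=38>37).
Placing each against Rb⁺: smaller — Ti⁴⁺, Zr⁴⁺, Y³⁺, Sr²⁺; larger — none. So 0 are larger.

0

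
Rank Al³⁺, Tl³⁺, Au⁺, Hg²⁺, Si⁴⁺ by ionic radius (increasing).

Si⁴⁺ < Al³⁺ < Tl³⁺ < Hg²⁺ < Au⁺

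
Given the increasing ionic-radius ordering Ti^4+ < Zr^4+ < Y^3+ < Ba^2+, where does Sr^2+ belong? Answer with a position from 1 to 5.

4

Work out protons and electrons: Ti^4+: 18 e⁻, Z=22, Zr^4+: 36 e⁻, Z=40, Y^3+: 36 e⁻, Z=39, Sr^2+: 36 e⁻, Z=38, Ba^2+: 54 e⁻, Z=56. Ti^4+ < Zr^4+ (same group, period 4 vs 5); Zr^4+ < Y^3+ (isoelectronic, higher Z=40 is smaller); Y^3+ < Sr^2+ (isoelectronic, higher Z=39 is smaller); Sr^2+ < Ba^2+ (same group, 1 shell fewer).
Merged order: Ti^4+ < Zr^4+ < Y^3+ < Sr^2+ < Ba^2+ — Sr^2+ is number 4.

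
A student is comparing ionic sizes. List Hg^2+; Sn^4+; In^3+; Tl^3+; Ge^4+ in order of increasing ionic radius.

Ge^4+ < Sn^4+ < In^3+ < Tl^3+ < Hg^2+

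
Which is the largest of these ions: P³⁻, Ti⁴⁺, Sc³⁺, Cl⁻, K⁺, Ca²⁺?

P³⁻

All of these have 18 electrons (isoelectronic). With the same electron cloud, the ion with the most protons pulls it in tightest. Nuclear charges: Ti⁴⁺ (Z=22), Sc³⁺ (Z=21), Ca²⁺ (Z=20), K⁺ (Z=19), Cl⁻ (Z=17), P³⁻ (Z=15). Highest Z is smallest.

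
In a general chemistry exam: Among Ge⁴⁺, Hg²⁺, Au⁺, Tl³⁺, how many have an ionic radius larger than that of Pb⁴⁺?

3

Ge⁴⁺ has 28 e⁻ (Z=32), Pb⁴⁺ has 78 e⁻ (Z=82), Tl³⁺ has 78 e⁻ (Z=81), Hg²⁺ has 78 e⁻ (Z=80), Au⁺ has 78 e⁻ (Z=79). Ge⁴⁺ < Pb⁴⁺ (same group, 2 shells fewer); Pb⁴⁺ < Tl³⁺ (both 78 e⁻, Z=82>81); Tl³⁺ < Hg²⁺ (both 78 e⁻, Z=81>80); Hg²⁺ < Au⁺ (isoelectronic, higher Z=80 is smaller).
Placing each against Pb⁴⁺: smaller — Ge⁴⁺; larger — Tl³⁺, Hg²⁺, Au⁺. That's 3.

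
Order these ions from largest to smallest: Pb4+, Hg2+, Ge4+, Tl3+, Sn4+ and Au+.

Tabulating Z and e⁻: Ge4+ has 28 e⁻ (Z=32), Sn4+ has 46 e⁻ (Z=50), Pb4+ has 78 e⁻ (Z=82), Tl3+ has 78 e⁻ (Z=81), Hg2+ has 78 e⁻ (Z=80), Au+ has 78 e⁻ (Z=79). Ge4+ < Sn4+ (same group, period 4 vs 5); Sn4+ < Pb4+ (same group, period 5 vs 6); Pb4+ < Tl3+ (isoelectronic, higher Z=82 is smaller); Tl3+ < Hg2+ (isoelectronic, higher Z=81 is smaller); Hg2+ < Au+ (both 78 e⁻, Z=80>79).

Au+ > Hg2+ > Tl3+ > Pb4+ > Sn4+ > Ge4+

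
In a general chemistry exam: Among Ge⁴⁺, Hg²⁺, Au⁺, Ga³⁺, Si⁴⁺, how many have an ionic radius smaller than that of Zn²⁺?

3

First list Z and electron count for each: Si⁴⁺ has 10 e⁻ (Z=14), Ge⁴⁺ has 28 e⁻ (Z=32), Ga³⁺ has 28 e⁻ (Z=31), Zn²⁺ has 28 e⁻ (Z=30), Hg²⁺ has 78 e⁻ (Z=80), Au⁺ has 78 e⁻ (Z=79). Si⁴⁺ < Ge⁴⁺ (same group, 1 shell fewer); Ge⁴⁺ < Ga³⁺ (both 28 e⁻, Z=32>31); Ga³⁺ < Zn²⁺ (both 28 e⁻, Z=31>30); Zn²⁺ < Hg²⁺ (same group, period 4 vs 6); Hg²⁺ < Au⁺ (both 78 e⁻, Z=80>79).
Overall: Si⁴⁺ < Ge⁴⁺ < Ga³⁺ < Zn²⁺ < Hg²⁺ < Au⁺. Zn²⁺ has 3 below it and 2 above. So 3 are smaller.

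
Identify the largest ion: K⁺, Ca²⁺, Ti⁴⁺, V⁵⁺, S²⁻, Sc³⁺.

Isoelectronic series (18 e⁻ each). Size is set by nuclear charge: more protons means a smaller ion. V⁵⁺ (Z=23), Ti⁴⁺ (Z=22), Sc³⁺ (Z=21), Ca²⁺ (Z=20), K⁺ (Z=19), S²⁻ (Z=16).

S²⁻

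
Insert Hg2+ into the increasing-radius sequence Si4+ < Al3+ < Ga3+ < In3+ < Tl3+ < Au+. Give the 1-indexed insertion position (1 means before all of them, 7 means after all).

6

First list Z and electron count for each: Si4+ (Z=14, 10 e⁻), Al3+ (Z=13, 10 e⁻), Ga3+ (Z=31, 28 e⁻), In3+ (Z=49, 46 e⁻), Tl3+ (Z=81, 78 e⁻), Hg2+ (Z=80, 78 e⁻), Au+ (Z=79, 78 e⁻). Si4+ < Al3+ (both 10 e⁻, Z=14>13); Al3+ < Ga3+ (same group, 1 shell fewer); Ga3+ < In3+ (same group, 1 shell fewer); In3+ < Tl3+ (same group, period 5 vs 6); Tl3+ < Hg2+ (both 78 e⁻, Z=81>80); Hg2+ < Au+ (both 78 e⁻, Z=80>79).
Putting Hg2+ in gives Si4+ < Al3+ < Ga3+ < In3+ < Tl3+ < Hg2+ < Au+; it lands at slot 6.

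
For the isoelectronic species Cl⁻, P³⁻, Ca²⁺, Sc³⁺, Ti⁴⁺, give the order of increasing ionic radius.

Ti⁴⁺ < Sc³⁺ < Ca²⁺ < Cl⁻ < P³⁻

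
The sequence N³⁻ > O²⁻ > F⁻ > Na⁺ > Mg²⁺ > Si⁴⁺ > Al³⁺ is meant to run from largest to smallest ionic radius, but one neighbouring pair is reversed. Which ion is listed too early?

Si⁴⁺

Check each adjacent pair. Si⁴⁺ and Al³⁺ are reversed: both have 10 electrons but Z(Si)=14 > Z(Al)=13, so Si⁴⁺ should be the smaller of the two. No other neighbouring pair contradicts the periodic trends, so Si⁴⁺ is the ion listed too early.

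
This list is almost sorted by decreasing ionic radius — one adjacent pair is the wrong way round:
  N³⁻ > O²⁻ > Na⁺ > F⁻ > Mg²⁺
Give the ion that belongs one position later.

Scanning neighbour by neighbour, only Na⁺/F⁻ violates a trend: Na⁺ and F⁻ share 10 electrons; the higher nuclear charge on Na (Z=11) contracts it more, so Na⁺ < F⁻. That makes Na⁺ the one sitting a position early relative to where it belongs.

Na⁺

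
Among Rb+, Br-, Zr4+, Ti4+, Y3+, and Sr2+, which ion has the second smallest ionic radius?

Zr4+

Work out protons and electrons: Ti4+ (Z=22, 18 e⁻), Zr4+ (Z=40, 36 e⁻), Y3+ (Z=39, 36 e⁻), Sr2+ (Z=38, 36 e⁻), Rb+ (Z=37, 36 e⁻), Br- (Z=35, 36 e⁻). Ti4+ < Zr4+ (same group, 1 shell fewer); Zr4+ < Y3+ (isoelectronic, higher Z=40 is smaller); Y3+ < Sr2+ (isoelectronic, higher Z=39 is smaller); Sr2+ < Rb+ (both 36 e⁻, Z=38>37); Rb+ < Br- (isoelectronic, higher Z=37 is smaller).
So the order is Ti4+ < Zr4+ < Y3+ < Sr2+ < Rb+ < Br-; the 2nd-smallest ion is Zr4+.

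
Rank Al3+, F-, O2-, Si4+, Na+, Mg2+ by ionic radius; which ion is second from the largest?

All of these have 10 electrons (isoelectronic). With the same electron cloud, the ion with the most protons pulls it in tightest. Nuclear charges: Si4+ (Z=14), Al3+ (Z=13), Mg2+ (Z=12), Na+ (Z=11), F- (Z=9), O2- (Z=8). Highest Z is smallest.
Ordering: Si4+ < Al3+ < Mg2+ < Na+ < F- < O2-. The second largest is F-.

F-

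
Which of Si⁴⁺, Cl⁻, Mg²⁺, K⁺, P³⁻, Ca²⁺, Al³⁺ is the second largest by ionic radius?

Cl⁻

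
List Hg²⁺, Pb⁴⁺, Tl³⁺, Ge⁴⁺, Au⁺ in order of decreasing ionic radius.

Au⁺ > Hg²⁺ > Tl³⁺ > Pb⁴⁺ > Ge⁴⁺

Electron counts and nuclear charges: Ge⁴⁺: 28 e⁻, Z=32, Pb⁴⁺: 78 e⁻, Z=82, Tl³⁺: 78 e⁻, Z=81, Hg²⁺: 78 e⁻, Z=80, Au⁺: 78 e⁻, Z=79. Ge⁴⁺ < Pb⁴⁺ (same group, 2 shells fewer); Pb⁴⁺ < Tl³⁺ (isoelectronic, higher Z=82 is smaller); Tl³⁺ < Hg²⁺ (isoelectronic, higher Z=81 is smaller); Hg²⁺ < Au⁺ (isoelectronic, higher Z=80 is smaller).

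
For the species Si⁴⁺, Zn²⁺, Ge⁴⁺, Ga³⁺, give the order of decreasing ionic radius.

Zn²⁺ > Ga³⁺ > Ge⁴⁺ > Si⁴⁺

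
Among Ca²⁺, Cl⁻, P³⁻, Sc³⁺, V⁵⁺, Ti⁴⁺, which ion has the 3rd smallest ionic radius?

These species are isoelectronic with 18 electrons. The only difference is the number of protons: V⁵⁺ (Z=23), Ti⁴⁺ (Z=22), Sc³⁺ (Z=21), Ca²⁺ (Z=20), Cl⁻ (Z=17), P³⁻ (Z=15). The strongest nuclear pull (V⁵⁺) gives the smallest ion.
So the order is V⁵⁺ < Ti⁴⁺ < Sc³⁺ < Ca²⁺ < Cl⁻ < P³⁻; the 3rd-smallest ion is Sc³⁺.

Sc³⁺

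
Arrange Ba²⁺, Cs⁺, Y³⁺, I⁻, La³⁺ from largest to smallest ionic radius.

Y³⁺: 36 e⁻, Z=39, La³⁺: 54 e⁻, Z=57, Ba²⁺: 54 e⁻, Z=56, Cs⁺: 54 e⁻, Z=55, I⁻: 54 e⁻, Z=53. Y³⁺ < La³⁺ (same group, 1 shell fewer); La³⁺ < Ba²⁺ (both 54 e⁻, Z=57>56); Ba²⁺ < Cs⁺ (isoelectronic, higher Z=56 is smaller); Cs⁺ < I⁻ (both 54 e⁻, Z=55>53).

I⁻ > Cs⁺ > Ba²⁺ > La³⁺ > Y³⁺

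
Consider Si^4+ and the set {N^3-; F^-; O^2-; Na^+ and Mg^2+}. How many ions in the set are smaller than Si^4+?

Each ion has 10 electrons. The ranking follows nuclear charge in reverse — greater Z gives a smaller radius. Si^4+ (Z=14), Mg^2+ (Z=12), Na^+ (Z=11), F^- (Z=9), O^2- (Z=8), N^3- (Z=7).
Ordering all of them (including Si^4+) by radius gives Si^4+ < Mg^2+ < Na^+ < F^- < O^2- < N^3-. So 0 are smaller.

0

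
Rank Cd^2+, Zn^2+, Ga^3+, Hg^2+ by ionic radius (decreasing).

Hg^2+ > Cd^2+ > Zn^2+ > Ga^3+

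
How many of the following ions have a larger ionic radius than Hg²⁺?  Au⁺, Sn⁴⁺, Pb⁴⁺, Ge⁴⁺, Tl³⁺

Electron counts and nuclear charges: Ge⁴⁺: 28 e⁻, Z=32, Sn⁴⁺: 46 e⁻, Z=50, Pb⁴⁺: 78 e⁻, Z=82, Tl³⁺: 78 e⁻, Z=81, Hg²⁺: 78 e⁻, Z=80, Au⁺: 78 e⁻, Z=79. Ge⁴⁺ < Sn⁴⁺ (same group, period 4 vs 5); Sn⁴⁺ < Pb⁴⁺ (same group, 1 shell fewer); Pb⁴⁺ < Tl³⁺ (both 78 e⁻, Z=82>81); Tl³⁺ < Hg²⁺ (both 78 e⁻, Z=81>80); Hg²⁺ < Au⁺ (isoelectronic, higher Z=80 is smaller).
Overall: Ge⁴⁺ < Sn⁴⁺ < Pb⁴⁺ < Tl³⁺ < Hg²⁺ < Au⁺. Hg²⁺ has 4 below it and 1 above. So 1 is larger.

1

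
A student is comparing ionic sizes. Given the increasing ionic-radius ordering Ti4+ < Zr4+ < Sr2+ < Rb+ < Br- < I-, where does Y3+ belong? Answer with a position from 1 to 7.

3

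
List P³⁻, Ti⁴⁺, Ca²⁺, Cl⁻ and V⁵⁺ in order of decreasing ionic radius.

P³⁻ > Cl⁻ > Ca²⁺ > Ti⁴⁺ > V⁵⁺

All of these have 18 electrons (isoelectronic). With the same electron cloud, the ion with the most protons pulls it in tightest. Nuclear charges: V⁵⁺ (Z=23), Ti⁴⁺ (Z=22), Ca²⁺ (Z=20), Cl⁻ (Z=17), P³⁻ (Z=15). Highest Z is smallest.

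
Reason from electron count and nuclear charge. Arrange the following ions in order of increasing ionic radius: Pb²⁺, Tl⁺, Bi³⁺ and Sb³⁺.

Sb³⁺ < Bi³⁺ < Pb²⁺ < Tl⁺

First list Z and electron count for each: Sb³⁺: 48 e⁻, Z=51, Bi³⁺: 80 e⁻, Z=83, Pb²⁺: 80 e⁻, Z=82, Tl⁺: 80 e⁻, Z=81. Sb³⁺ < Bi³⁺ (same group, period 5 vs 6); Bi³⁺ < Pb²⁺ (both 80 e⁻, Z=83>82); Pb²⁺ < Tl⁺ (both 80 e⁻, Z=82>81).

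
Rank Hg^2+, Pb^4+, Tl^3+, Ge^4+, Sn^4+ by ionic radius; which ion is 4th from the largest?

Sn^4+

First list Z and electron count for each: Ge^4+ (Z=32, 28 e⁻), Sn^4+ (Z=50, 46 e⁻), Pb^4+ (Z=82, 78 e⁻), Tl^3+ (Z=81, 78 e⁻), Hg^2+ (Z=80, 78 e⁻). Ge^4+ < Sn^4+ (same group, period 4 vs 5); Sn^4+ < Pb^4+ (same group, period 5 vs 6); Pb^4+ < Tl^3+ (both 78 e⁻, Z=82>81); Tl^3+ < Hg^2+ (isoelectronic, higher Z=81 is smaller).
Ordering: Ge^4+ < Sn^4+ < Pb^4+ < Tl^3+ < Hg^2+. The 4th largest is Sn^4+.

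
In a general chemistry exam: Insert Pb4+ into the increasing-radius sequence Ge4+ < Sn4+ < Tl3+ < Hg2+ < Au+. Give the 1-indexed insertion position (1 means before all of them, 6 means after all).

First list Z and electron count for each: Ge4+ (Z=32, 28 e⁻), Sn4+ (Z=50, 46 e⁻), Pb4+ (Z=82, 78 e⁻), Tl3+ (Z=81, 78 e⁻), Hg2+ (Z=80, 78 e⁻), Au+ (Z=79, 78 e⁻). Ge4+ < Sn4+ (same group, period 4 vs 5); Sn4+ < Pb4+ (same group, period 5 vs 6); Pb4+ < Tl3+ (isoelectronic, higher Z=82 is smaller); Tl3+ < Hg2+ (isoelectronic, higher Z=81 is smaller); Hg2+ < Au+ (both 78 e⁻, Z=80>79).
Putting Pb4+ in gives Ge4+ < Sn4+ < Pb4+ < Tl3+ < Hg2+ < Au+; it lands at slot 3.

3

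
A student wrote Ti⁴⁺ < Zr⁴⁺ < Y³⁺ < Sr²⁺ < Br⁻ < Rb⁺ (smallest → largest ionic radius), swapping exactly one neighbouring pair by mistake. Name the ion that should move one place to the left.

Rb⁺

Scanning neighbour by neighbour, only Br⁻/Rb⁺ violates a trend: they are isoelectronic (36 e⁻) and Rb has more protons than Br (37 vs 35), making Rb⁺ smaller. That makes Rb⁺ the one sitting a position late relative to where it belongs.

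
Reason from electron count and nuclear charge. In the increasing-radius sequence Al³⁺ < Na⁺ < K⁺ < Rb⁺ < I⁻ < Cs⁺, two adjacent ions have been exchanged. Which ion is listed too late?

Compare adjacent ions: both have 54 electrons but Z(Cs)=55 > Z(I)=53, so Cs⁺ should be the smaller of the two — yet in this increasing list I⁻ sits before Cs⁺. Nothing else is reversed, so Cs⁺ should move one place to the left.

Cs⁺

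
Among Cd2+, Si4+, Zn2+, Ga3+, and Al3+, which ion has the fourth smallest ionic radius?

Work out protons and electrons: Si4+ has 10 e⁻ (Z=14), Al3+ has 10 e⁻ (Z=13), Ga3+ has 28 e⁻ (Z=31), Zn2+ has 28 e⁻ (Z=30), Cd2+ has 46 e⁻ (Z=48). Si4+ < Al3+ (isoelectronic, higher Z=14 is smaller); Al3+ < Ga3+ (same group, period 3 vs 4); Ga3+ < Zn2+ (both 28 e⁻, Z=31>30); Zn2+ < Cd2+ (same group, period 4 vs 5).
That gives Si4+ < Al3+ < Ga3+ < Zn2+ < Cd2+. From the smallest end, number 4 is Zn2+.

Zn2+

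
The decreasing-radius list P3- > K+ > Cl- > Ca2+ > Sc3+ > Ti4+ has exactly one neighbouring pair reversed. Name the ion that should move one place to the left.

Cl-

Scanning neighbour by neighbour, only K+/Cl- violates a trend: both have 18 electrons but Z(K)=19 > Z(Cl)=17, so K+ should be the smaller of the two. That makes Cl- the one sitting a position late relative to where it belongs.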